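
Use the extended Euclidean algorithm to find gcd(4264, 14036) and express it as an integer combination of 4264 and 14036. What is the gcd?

Apply Euclid's algorithm to 14036 and 4264:
14036 = 3×4264 + 1244
4264 = 3×1244 + 532
1244 = 2×532 + 180
532 = 2×180 + 172
180 = 1×172 + 8
172 = 21×8 + 4
8 = 2×4 + 0
gcd(4264, 14036) = 4.
Back-substituting:
4 = 172 − 21·8
4 = −21·180 + 22·172
4 = 22·532 − 65·180
4 = −65·1244 + 152·532
4 = 152·4264 − 521·1244
4 = −521·14036 + 1715·4264
So 4 = (-521)·14036 + (1715)·4264.

4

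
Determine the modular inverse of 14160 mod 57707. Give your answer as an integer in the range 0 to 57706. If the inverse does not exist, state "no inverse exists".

2596

Apply the Euclidean algorithm to 57707 and 14160:
57707 = 4*14160 + 1067
14160 = 13*1067 + 289
1067 = 3*289 + 200
289 = 1*200 + 89
200 = 2*89 + 22
89 = 4*22 + 1
22 = 22*1 + 0
The gcd is 1. Working backward:
1 = 89 − 4·22
1 = −4·200 + 9·89
1 = 9·289 − 13·200
1 = −13·1067 + 48·289
1 = 48·14160 − 637·1067
1 = −637·57707 + 2596·14160
So 14160·2596 ≡ 1 (mod 57707).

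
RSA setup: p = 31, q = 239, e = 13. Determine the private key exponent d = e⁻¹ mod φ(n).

2197

φ(n) = (p−1)(q−1) = 30·238 = 7140.
Need d with 13·d ≡ 1 (mod 7140). Apply the extended Euclidean algorithm:
7140 = 549*13 + 3
13 = 4*3 + 1
3 = 3*1 + 0
Back-substitute:
1 = 13 − 4·3
1 = −4·7140 + 2197·13
So 13·2197 ≡ 1 (mod 7140), hence d = 2197.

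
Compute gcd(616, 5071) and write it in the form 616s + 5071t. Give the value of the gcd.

Euclidean algorithm:
5071 = 8·616 + 143
616 = 4·143 + 44
143 = 3·44 + 11
44 = 4·11 + 0
gcd(616, 5071) = 11.
Working backward:
11 = 143 − 3·44
11 = −3·616 + 13·143
11 = 13·5071 − 107·616
So 11 = (13)·5071 + (-107)·616.

11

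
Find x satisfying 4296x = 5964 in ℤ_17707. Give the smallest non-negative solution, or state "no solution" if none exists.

6184

First find gcd(4296, 17707):
17707 = 4·4296 + 523
4296 = 8·523 + 112
523 = 4·112 + 75
112 = 1·75 + 37
75 = 2·37 + 1
37 = 37·1 + 0
gcd = 1, so a unique solution mod 17707 exists.
Back-substitute for the Bézout coefficients:
1 = 75 − 2·37
1 = −2·112 + 3·75
1 = 3·523 − 14·112
1 = −14·4296 + 115·523
1 = 115·17707 − 474·4296
So 4296·(-474) ≡ 1 (mod 17707), giving 4296⁻¹ ≡ 17233.
x ≡ 4296⁻¹·5964 ≡ 17233·5964 ≡ 6184 (mod 17707).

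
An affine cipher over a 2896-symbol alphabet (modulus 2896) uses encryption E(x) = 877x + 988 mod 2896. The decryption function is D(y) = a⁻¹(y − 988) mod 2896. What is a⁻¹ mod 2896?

gcd(2896, 877) by repeated division:
2896 = 3×877 + 265
877 = 3×265 + 82
265 = 3×82 + 19
82 = 4×19 + 6
19 = 3×6 + 1
6 = 6×1 + 0
The gcd is 1. Working backward:
1 = 19 − 3·6
1 = −3·82 + 13·19
1 = 13·265 − 42·82
1 = −42·877 + 139·265
1 = 139·2896 − 459·877
Thus 877·(-459) ≡ 1 (mod 2896); reducing, -459 mod 2896 = 2437.

2437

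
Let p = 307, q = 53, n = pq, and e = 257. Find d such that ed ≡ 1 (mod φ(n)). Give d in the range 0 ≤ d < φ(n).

φ(n) = (p−1)(q−1) = 306·52 = 15912.
Need d with 257·d ≡ 1 (mod 15912). Apply the extended Euclidean algorithm:
15912 = 61·257 + 235
257 = 1·235 + 22
235 = 10·22 + 15
22 = 1·15 + 7
15 = 2·7 + 1
7 = 7·1 + 0
Back-substitute:
1 = 15 − 2·7
1 = −2·22 + 3·15
1 = 3·235 − 32·22
1 = −32·257 + 35·235
1 = 35·15912 − 2167·257
So 257·(-2167) ≡ 1 (mod 15912), hence d ≡ -2167 ≡ 13745 (mod 15912).

13745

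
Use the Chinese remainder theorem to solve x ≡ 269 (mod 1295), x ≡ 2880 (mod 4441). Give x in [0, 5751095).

5660714

Write x = 269 + 1295·k. Then 1295·k ≡ 2880 − 269 ≡ 2611 (mod 4441).
Need 1295⁻¹ mod 4441. Extended Euclid on (4441, 1295):
4441 = 3*1295 + 556
1295 = 2*556 + 183
556 = 3*183 + 7
183 = 26*7 + 1
7 = 7*1 + 0
Back-substitute:
1 = 183 − 26·7
1 = −26·556 + 79·183
1 = 79·1295 − 184·556
1 = −184·4441 + 631·1295
1295⁻¹ ≡ 631 (mod 4441), so k ≡ 631·2611 ≡ 4371 (mod 4441).
x = 269 + 1295·4371 = 5660714.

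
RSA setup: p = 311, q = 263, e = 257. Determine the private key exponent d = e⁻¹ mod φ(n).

φ(n) = (p−1)(q−1) = 310·262 = 81220.
Need d with 257·d ≡ 1 (mod 81220). Apply the extended Euclidean algorithm:
81220 = 316*257 + 8
257 = 32*8 + 1
8 = 8*1 + 0
Back-substitute:
1 = 257 − 32·8
1 = −32·81220 + 10113·257
So 257·10113 ≡ 1 (mod 81220), hence d = 10113.

10113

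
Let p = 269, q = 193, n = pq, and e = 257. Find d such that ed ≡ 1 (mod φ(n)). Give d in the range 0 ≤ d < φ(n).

15617

φ(n) = (p−1)(q−1) = 268·192 = 51456.
Need d with 257·d ≡ 1 (mod 51456). Apply the extended Euclidean algorithm:
51456 = 200*257 + 56
257 = 4*56 + 33
56 = 1*33 + 23
33 = 1*23 + 10
23 = 2*10 + 3
10 = 3*3 + 1
3 = 3*1 + 0
Back-substitute:
1 = 10 − 3·3
1 = −3·23 + 7·10
1 = 7·33 − 10·23
1 = −10·56 + 17·33
1 = 17·257 − 78·56
1 = −78·51456 + 15617·257
So 257·15617 ≡ 1 (mod 51456), hence d = 15617.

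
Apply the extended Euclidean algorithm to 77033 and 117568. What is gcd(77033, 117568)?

11

Repeated division:
117568 = 1·77033 + 40535
77033 = 1·40535 + 36498
40535 = 1·36498 + 4037
36498 = 9·4037 + 165
4037 = 24·165 + 77
165 = 2·77 + 11
77 = 7·11 + 0
gcd(77033, 117568) = 11.
Express as a combination:
11 = 165 − 2·77
11 = −2·4037 + 49·165
11 = 49·36498 − 443·4037
11 = −443·40535 + 492·36498
11 = 492·77033 − 935·40535
11 = −935·117568 + 1427·77033
So 11 = (-935)·117568 + (1427)·77033.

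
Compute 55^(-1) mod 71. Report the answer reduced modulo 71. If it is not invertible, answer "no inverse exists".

gcd(71, 55) by repeated division:
71 = 1*55 + 16
55 = 3*16 + 7
16 = 2*7 + 2
7 = 3*2 + 1
2 = 2*1 + 0
gcd = 1, so the inverse exists. Back-substitute:
1 = 7 − 3·2
1 = −3·16 + 7·7
1 = 7·55 − 24·16
1 = −24·71 + 31·55
So 55·31 ≡ 1 (mod 71).

31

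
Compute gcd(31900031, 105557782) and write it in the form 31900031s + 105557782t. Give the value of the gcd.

1

Repeated division:
105557782 = 3·31900031 + 9857689
31900031 = 3·9857689 + 2326964
9857689 = 4·2326964 + 549833
2326964 = 4·549833 + 127632
549833 = 4·127632 + 39305
127632 = 3·39305 + 9717
39305 = 4·9717 + 437
9717 = 22·437 + 103
437 = 4·103 + 25
103 = 4·25 + 3
25 = 8·3 + 1
3 = 3·1 + 0
gcd(31900031, 105557782) = 1.
Working backward:
1 = 25 − 8·3
1 = −8·103 + 33·25
1 = 33·437 − 140·103
1 = −140·9717 + 3113·437
1 = 3113·39305 − 12592·9717
1 = −12592·127632 + 40889·39305
1 = 40889·549833 − 176148·127632
1 = −176148·2326964 + 745481·549833
1 = 745481·9857689 − 3158072·2326964
1 = −3158072·31900031 + 10219697·9857689
1 = 10219697·105557782 − 33817163·31900031
So 1 = (10219697)·105557782 + (-33817163)·31900031.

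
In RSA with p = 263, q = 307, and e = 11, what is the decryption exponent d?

58307

φ(n) = (p−1)(q−1) = 262·306 = 80172.
Need d with 11·d ≡ 1 (mod 80172). Apply the extended Euclidean algorithm:
80172 = 7288·11 + 4
11 = 2·4 + 3
4 = 1·3 + 1
3 = 3·1 + 0
Back-substitute:
1 = 4 − 3
1 = −11 + 3·4
1 = 3·80172 − 21865·11
So 11·(-21865) ≡ 1 (mod 80172), hence d ≡ -21865 ≡ 58307 (mod 80172).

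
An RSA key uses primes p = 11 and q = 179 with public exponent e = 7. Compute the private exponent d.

763

φ(n) = (p−1)(q−1) = 10·178 = 1780.
Need d with 7·d ≡ 1 (mod 1780). Apply the extended Euclidean algorithm:
1780 = 254·7 + 2
7 = 3·2 + 1
2 = 2·1 + 0
Back-substitute:
1 = 7 − 3·2
1 = −3·1780 + 763·7
So 7·763 ≡ 1 (mod 1780), hence d = 763.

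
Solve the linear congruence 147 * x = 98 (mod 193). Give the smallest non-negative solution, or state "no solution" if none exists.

65

First find gcd(147, 193):
193 = 1*147 + 46
147 = 3*46 + 9
46 = 5*9 + 1
9 = 9*1 + 0
gcd = 1, so a unique solution mod 193 exists.
Back-substitute for the Bézout coefficients:
1 = 46 − 5·9
1 = −5·147 + 16·46
1 = 16·193 − 21·147
So 147·(-21) ≡ 1 (mod 193), giving 147⁻¹ ≡ 172.
x ≡ 147⁻¹·98 ≡ 172·98 ≡ 65 (mod 193).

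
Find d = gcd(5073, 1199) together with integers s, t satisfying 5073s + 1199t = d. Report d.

Apply Euclid's algorithm to 5073 and 1199:
5073 = 4×1199 + 277
1199 = 4×277 + 91
277 = 3×91 + 4
91 = 22×4 + 3
4 = 1×3 + 1
3 = 3×1 + 0
gcd(5073, 1199) = 1.
Working backward:
1 = 4 − 3
1 = −91 + 23·4
1 = 23·277 − 70·91
1 = −70·1199 + 303·277
1 = 303·5073 − 1282·1199
So 1 = (303)·5073 + (-1282)·1199.

1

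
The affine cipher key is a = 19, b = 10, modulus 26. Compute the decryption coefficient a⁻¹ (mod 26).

Run Euclid on (26, 19):
26 = 1×19 + 7
19 = 2×7 + 5
7 = 1×5 + 2
5 = 2×2 + 1
2 = 2×1 + 0
The gcd is 1. Working backward:
1 = 5 − 2·2
1 = −2·7 + 3·5
1 = 3·19 − 8·7
1 = −8·26 + 11·19
So 19·11 ≡ 1 (mod 26).

11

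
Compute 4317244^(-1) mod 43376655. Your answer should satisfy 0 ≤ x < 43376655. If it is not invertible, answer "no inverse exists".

Extended Euclidean algorithm:
43376655 = 10×4317244 + 204215
4317244 = 21×204215 + 28729
204215 = 7×28729 + 3112
28729 = 9×3112 + 721
3112 = 4×721 + 228
721 = 3×228 + 37
228 = 6×37 + 6
37 = 6×6 + 1
6 = 6×1 + 0
gcd = 1, so the inverse exists. Back-substitute:
1 = 37 − 6·6
1 = −6·228 + 37·37
1 = 37·721 − 117·228
1 = −117·3112 + 505·721
1 = 505·28729 − 4662·3112
1 = −4662·204215 + 33139·28729
1 = 33139·4317244 − 700581·204215
1 = −700581·43376655 + 7038949·4317244
So 4317244·7038949 ≡ 1 (mod 43376655).

7038949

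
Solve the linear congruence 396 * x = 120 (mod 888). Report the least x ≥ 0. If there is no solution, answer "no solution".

First find gcd(396, 888):
888 = 2*396 + 96
396 = 4*96 + 12
96 = 8*12 + 0
gcd = 12 and 12 | 120, so solutions exist. Divide through by 12: 33x ≡ 10 (mod 74).
Now find 33⁻¹ mod 74:
74 = 2*33 + 8
33 = 4*8 + 1
8 = 8*1 + 0
Back-substitute:
1 = 33 − 4·8
1 = −4·74 + 9·33
So 33⁻¹ ≡ 9 (mod 74).
Then x ≡ 9·10 ≡ 16 (mod 74); the smallest non-negative solution is x = 16.

16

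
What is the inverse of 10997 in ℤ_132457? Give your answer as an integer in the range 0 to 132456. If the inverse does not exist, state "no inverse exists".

Apply the Euclidean algorithm to 132457 and 10997:
132457 = 12*10997 + 493
10997 = 22*493 + 151
493 = 3*151 + 40
151 = 3*40 + 31
40 = 1*31 + 9
31 = 3*9 + 4
9 = 2*4 + 1
4 = 4*1 + 0
gcd = 1, so the inverse exists. Back-substitute:
1 = 9 − 2·4
1 = −2·31 + 7·9
1 = 7·40 − 9·31
1 = −9·151 + 34·40
1 = 34·493 − 111·151
1 = −111·10997 + 2476·493
1 = 2476·132457 − 29823·10997
So 10997·(-29823) ≡ 1 (mod 132457), and -29823 ≡ 102634 (mod 132457).

102634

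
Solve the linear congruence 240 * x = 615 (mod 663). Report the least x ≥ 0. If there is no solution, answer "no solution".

First find gcd(240, 663):
663 = 2·240 + 183
240 = 1·183 + 57
183 = 3·57 + 12
57 = 4·12 + 9
12 = 1·9 + 3
9 = 3·3 + 0
gcd = 3 and 3 | 615, so solutions exist. Divide through by 3: 80x ≡ 205 (mod 221).
Now find 80⁻¹ mod 221:
221 = 2*80 + 61
80 = 1*61 + 19
61 = 3*19 + 4
19 = 4*4 + 3
4 = 1*3 + 1
3 = 3*1 + 0
Back-substitute:
1 = 4 − 3
1 = −19 + 5·4
1 = 5·61 − 16·19
1 = −16·80 + 21·61
1 = 21·221 − 58·80
So 80·(-58) ≡ 1 (mod 221), i.e. 80⁻¹ ≡ 163.
Then x ≡ 163·205 ≡ 44 (mod 221); the smallest non-negative solution is x = 44.

44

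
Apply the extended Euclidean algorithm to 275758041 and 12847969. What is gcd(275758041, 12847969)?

1

Apply Euclid's algorithm to 275758041 and 12847969:
275758041 = 21×12847969 + 5950692
12847969 = 2×5950692 + 946585
5950692 = 6×946585 + 271182
946585 = 3×271182 + 133039
271182 = 2×133039 + 5104
133039 = 26×5104 + 335
5104 = 15×335 + 79
335 = 4×79 + 19
79 = 4×19 + 3
19 = 6×3 + 1
3 = 3×1 + 0
gcd(275758041, 12847969) = 1.
Back-substituting:
1 = 19 − 6·3
1 = −6·79 + 25·19
1 = 25·335 − 106·79
1 = −106·5104 + 1615·335
1 = 1615·133039 − 42096·5104
1 = −42096·271182 + 85807·133039
1 = 85807·946585 − 299517·271182
1 = −299517·5950692 + 1882909·946585
1 = 1882909·12847969 − 4065335·5950692
1 = −4065335·275758041 + 87254944·12847969
So 1 = (-4065335)·275758041 + (87254944)·12847969.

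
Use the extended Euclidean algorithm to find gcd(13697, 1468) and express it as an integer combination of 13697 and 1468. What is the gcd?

Repeated division:
13697 = 9*1468 + 485
1468 = 3*485 + 13
485 = 37*13 + 4
13 = 3*4 + 1
4 = 4*1 + 0
gcd(13697, 1468) = 1.
Back-substituting:
1 = 13 − 3·4
1 = −3·485 + 112·13
1 = 112·1468 − 339·485
1 = −339·13697 + 3163·1468
So 1 = (-339)·13697 + (3163)·1468.

1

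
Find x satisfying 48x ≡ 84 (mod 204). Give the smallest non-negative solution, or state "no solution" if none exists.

6

First find gcd(48, 204):
204 = 4·48 + 12
48 = 4·12 + 0
gcd = 12 and 12 | 84, so solutions exist. Divide through by 12: 4x ≡ 7 (mod 17).
Now find 4⁻¹ mod 17:
17 = 4*4 + 1
4 = 4*1 + 0
Back-substitute:
1 = 17 − 4·4
So 4·(-4) ≡ 1 (mod 17), i.e. 4⁻¹ ≡ 13.
Then x ≡ 13·7 ≡ 6 (mod 17); the smallest non-negative solution is x = 6.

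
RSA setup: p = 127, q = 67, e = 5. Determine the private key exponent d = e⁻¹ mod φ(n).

6653

φ(n) = (p−1)(q−1) = 126·66 = 8316.
Need d with 5·d ≡ 1 (mod 8316). Apply the extended Euclidean algorithm:
8316 = 1663·5 + 1
5 = 5·1 + 0
Back-substitute:
1 = 8316 − 1663·5
So 5·(-1663) ≡ 1 (mod 8316), hence d ≡ -1663 ≡ 6653 (mod 8316).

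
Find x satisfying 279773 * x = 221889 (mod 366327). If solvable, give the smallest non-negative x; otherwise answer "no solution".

no solution

gcd(279773, 366327):
366327 = 1*279773 + 86554
279773 = 3*86554 + 20111
86554 = 4*20111 + 6110
20111 = 3*6110 + 1781
6110 = 3*1781 + 767
1781 = 2*767 + 247
767 = 3*247 + 26
247 = 9*26 + 13
26 = 2*13 + 0
gcd = 13, but 13 ∤ 221889, so the congruence has no solution.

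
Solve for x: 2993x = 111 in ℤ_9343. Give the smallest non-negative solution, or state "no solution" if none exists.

First find gcd(2993, 9343):
9343 = 3×2993 + 364
2993 = 8×364 + 81
364 = 4×81 + 40
81 = 2×40 + 1
40 = 40×1 + 0
gcd = 1, so a unique solution mod 9343 exists.
Back-substitute for the Bézout coefficients:
1 = 81 − 2·40
1 = −2·364 + 9·81
1 = 9·2993 − 74·364
1 = −74·9343 + 231·2993
So 2993·(231) ≡ 1 (mod 9343), giving 2993⁻¹ ≡ 231.
x ≡ 2993⁻¹·111 ≡ 231·111 ≡ 6955 (mod 9343).

6955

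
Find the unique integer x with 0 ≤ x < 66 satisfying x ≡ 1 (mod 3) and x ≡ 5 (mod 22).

Write x = 1 + 3·k. Then 3·k ≡ 5 − 1 ≡ 4 (mod 22).
Need 3⁻¹ mod 22. Extended Euclid on (22, 3):
22 = 7·3 + 1
3 = 3·1 + 0
Back-substitute:
1 = 22 − 7·3
3⁻¹ ≡ 15 (mod 22), so k ≡ 15·4 ≡ 16 (mod 22).
x = 1 + 3·16 = 49.

49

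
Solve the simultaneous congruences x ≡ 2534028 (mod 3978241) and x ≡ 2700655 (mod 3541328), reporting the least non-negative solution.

Write x = 2534028 + 3978241·k. Then 3978241·k ≡ 2700655 − 2534028 ≡ 166627 (mod 3541328).
Need 3978241⁻¹ mod 3541328. Extended Euclid on (3541328, 436913):
3541328 = 8×436913 + 46024
436913 = 9×46024 + 22697
46024 = 2×22697 + 630
22697 = 36×630 + 17
630 = 37×17 + 1
17 = 17×1 + 0
Back-substitute:
1 = 630 − 37·17
1 = −37·22697 + 1333·630
1 = 1333·46024 − 2703·22697
1 = −2703·436913 + 25660·46024
1 = 25660·3541328 − 207983·436913
3978241⁻¹ ≡ 3333345 (mod 3541328), so k ≡ 3333345·166627 ≡ 3393795 (mod 3541328).
x = 2534028 + 3978241·3393795 = 13501336948623.

13501336948623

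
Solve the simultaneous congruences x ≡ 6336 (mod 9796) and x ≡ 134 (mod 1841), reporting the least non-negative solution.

Write x = 6336 + 9796·k. Then 9796·k ≡ 134 − 6336 ≡ 1162 (mod 1841).
Need 9796⁻¹ mod 1841. Extended Euclid on (1841, 591):
1841 = 3*591 + 68
591 = 8*68 + 47
68 = 1*47 + 21
47 = 2*21 + 5
21 = 4*5 + 1
5 = 5*1 + 0
Back-substitute:
1 = 21 − 4·5
1 = −4·47 + 9·21
1 = 9·68 − 13·47
1 = −13·591 + 113·68
1 = 113·1841 − 352·591
9796⁻¹ ≡ 1489 (mod 1841), so k ≡ 1489·1162 ≡ 1519 (mod 1841).
x = 6336 + 9796·1519 = 14886460.

14886460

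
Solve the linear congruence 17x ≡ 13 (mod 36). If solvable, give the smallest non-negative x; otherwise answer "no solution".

First find gcd(17, 36):
36 = 2×17 + 2
17 = 8×2 + 1
2 = 2×1 + 0
gcd = 1, so a unique solution mod 36 exists.
Back-substitute for the Bézout coefficients:
1 = 17 − 8·2
1 = −8·36 + 17·17
So 17·(17) ≡ 1 (mod 36), giving 17⁻¹ ≡ 17.
x ≡ 17⁻¹·13 ≡ 17·13 ≡ 5 (mod 36).

5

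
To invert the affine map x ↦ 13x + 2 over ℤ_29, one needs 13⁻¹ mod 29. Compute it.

Apply the Euclidean algorithm to 29 and 13:
29 = 2·13 + 3
13 = 4·3 + 1
3 = 3·1 + 0
The gcd is 1. Working backward:
1 = 13 − 4·3
1 = −4·29 + 9·13
So 13·9 ≡ 1 (mod 29).

9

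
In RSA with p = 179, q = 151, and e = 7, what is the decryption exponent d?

11443

φ(n) = (p−1)(q−1) = 178·150 = 26700.
Need d with 7·d ≡ 1 (mod 26700). Apply the extended Euclidean algorithm:
26700 = 3814·7 + 2
7 = 3·2 + 1
2 = 2·1 + 0
Back-substitute:
1 = 7 − 3·2
1 = −3·26700 + 11443·7
So 7·11443 ≡ 1 (mod 26700), hence d = 11443.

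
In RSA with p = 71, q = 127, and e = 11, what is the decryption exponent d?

φ(n) = (p−1)(q−1) = 70·126 = 8820.
Need d with 11·d ≡ 1 (mod 8820). Apply the extended Euclidean algorithm:
8820 = 801·11 + 9
11 = 1·9 + 2
9 = 4·2 + 1
2 = 2·1 + 0
Back-substitute:
1 = 9 − 4·2
1 = −4·11 + 5·9
1 = 5·8820 − 4009·11
So 11·(-4009) ≡ 1 (mod 8820), hence d ≡ -4009 ≡ 4811 (mod 8820).

4811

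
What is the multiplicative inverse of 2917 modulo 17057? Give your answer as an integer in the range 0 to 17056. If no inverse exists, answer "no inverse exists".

Run Euclid on (17057, 2917):
17057 = 5·2917 + 2472
2917 = 1·2472 + 445
2472 = 5·445 + 247
445 = 1·247 + 198
247 = 1·198 + 49
198 = 4·49 + 2
49 = 24·2 + 1
2 = 2·1 + 0
gcd = 1, so the inverse exists. Back-substitute:
1 = 49 − 24·2
1 = −24·198 + 97·49
1 = 97·247 − 121·198
1 = −121·445 + 218·247
1 = 218·2472 − 1211·445
1 = −1211·2917 + 1429·2472
1 = 1429·17057 − 8356·2917
Hence 2917⁻¹ ≡ -8356 ≡ 8701 (mod 17057).

8701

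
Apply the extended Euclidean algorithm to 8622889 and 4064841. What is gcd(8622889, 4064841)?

11

Apply Euclid's algorithm to 8622889 and 4064841:
8622889 = 2×4064841 + 493207
4064841 = 8×493207 + 119185
493207 = 4×119185 + 16467
119185 = 7×16467 + 3916
16467 = 4×3916 + 803
3916 = 4×803 + 704
803 = 1×704 + 99
704 = 7×99 + 11
99 = 9×11 + 0
gcd(8622889, 4064841) = 11.
Back-substituting:
11 = 704 − 7·99
11 = −7·803 + 8·704
11 = 8·3916 − 39·803
11 = −39·16467 + 164·3916
11 = 164·119185 − 1187·16467
11 = −1187·493207 + 4912·119185
11 = 4912·4064841 − 40483·493207
11 = −40483·8622889 + 85878·4064841
So 11 = (-40483)·8622889 + (85878)·4064841.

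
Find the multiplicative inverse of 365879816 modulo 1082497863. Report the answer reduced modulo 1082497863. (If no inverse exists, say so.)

32773160

Extended Euclidean algorithm:
1082497863 = 2·365879816 + 350738231
365879816 = 1·350738231 + 15141585
350738231 = 23·15141585 + 2481776
15141585 = 6·2481776 + 250929
2481776 = 9·250929 + 223415
250929 = 1·223415 + 27514
223415 = 8·27514 + 3303
27514 = 8·3303 + 1090
3303 = 3·1090 + 33
1090 = 33·33 + 1
33 = 33·1 + 0
gcd = 1, so the inverse exists. Back-substitute:
1 = 1090 − 33·33
1 = −33·3303 + 100·1090
1 = 100·27514 − 833·3303
1 = −833·223415 + 6764·27514
1 = 6764·250929 − 7597·223415
1 = −7597·2481776 + 75137·250929
1 = 75137·15141585 − 458419·2481776
1 = −458419·350738231 + 10618774·15141585
1 = 10618774·365879816 − 11077193·350738231
1 = −11077193·1082497863 + 32773160·365879816
So 365879816·32773160 ≡ 1 (mod 1082497863).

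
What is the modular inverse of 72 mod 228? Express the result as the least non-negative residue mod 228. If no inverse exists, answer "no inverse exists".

Euclidean algorithm on 228, 72:
228 = 3·72 + 12
72 = 6·12 + 0
Since gcd = 12 > 1, 72 is not a unit mod 228.

no inverse exists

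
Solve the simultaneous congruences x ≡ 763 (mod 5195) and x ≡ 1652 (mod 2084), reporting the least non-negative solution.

2219028

Write x = 763 + 5195·k. Then 5195·k ≡ 1652 − 763 ≡ 889 (mod 2084).
Need 5195⁻¹ mod 2084. Extended Euclid on (2084, 1027):
2084 = 2·1027 + 30
1027 = 34·30 + 7
30 = 4·7 + 2
7 = 3·2 + 1
2 = 2·1 + 0
Back-substitute:
1 = 7 − 3·2
1 = −3·30 + 13·7
1 = 13·1027 − 445·30
1 = −445·2084 + 903·1027
5195⁻¹ ≡ 903 (mod 2084), so k ≡ 903·889 ≡ 427 (mod 2084).
x = 763 + 5195·427 = 2219028.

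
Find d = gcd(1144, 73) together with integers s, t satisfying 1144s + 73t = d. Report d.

Apply Euclid's algorithm to 1144 and 73:
1144 = 15·73 + 49
73 = 1·49 + 24
49 = 2·24 + 1
24 = 24·1 + 0
gcd(1144, 73) = 1.
Express as a combination:
1 = 49 − 2·24
1 = −2·73 + 3·49
1 = 3·1144 − 47·73
So 1 = (3)·1144 + (-47)·73.

1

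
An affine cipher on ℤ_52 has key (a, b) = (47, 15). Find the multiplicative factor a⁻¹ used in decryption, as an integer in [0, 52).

gcd(52, 47) by repeated division:
52 = 1×47 + 5
47 = 9×5 + 2
5 = 2×2 + 1
2 = 2×1 + 0
Since gcd(47, 52) = 1, back-substitute to write 1 as a combination:
1 = 5 − 2·2
1 = −2·47 + 19·5
1 = 19·52 − 21·47
Hence 47⁻¹ ≡ -21 ≡ 31 (mod 52).

31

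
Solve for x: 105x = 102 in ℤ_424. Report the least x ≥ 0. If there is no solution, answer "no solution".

110

First find gcd(105, 424):
424 = 4×105 + 4
105 = 26×4 + 1
4 = 4×1 + 0
gcd = 1, so a unique solution mod 424 exists.
Back-substitute for the Bézout coefficients:
1 = 105 − 26·4
1 = −26·424 + 105·105
So 105·(105) ≡ 1 (mod 424), giving 105⁻¹ ≡ 105.
x ≡ 105⁻¹·102 ≡ 105·102 ≡ 110 (mod 424).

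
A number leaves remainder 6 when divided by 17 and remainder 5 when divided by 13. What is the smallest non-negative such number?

57

Write x = 6 + 17·k. Then 17·k ≡ 5 − 6 ≡ 12 (mod 13).
Need 17⁻¹ mod 13. Extended Euclid on (13, 4):
13 = 3×4 + 1
4 = 4×1 + 0
Back-substitute:
1 = 13 − 3·4
17⁻¹ ≡ 10 (mod 13), so k ≡ 10·12 ≡ 3 (mod 13).
x = 6 + 17·3 = 57.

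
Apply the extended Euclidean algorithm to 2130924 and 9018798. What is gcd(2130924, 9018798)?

Repeated division:
9018798 = 4*2130924 + 495102
2130924 = 4*495102 + 150516
495102 = 3*150516 + 43554
150516 = 3*43554 + 19854
43554 = 2*19854 + 3846
19854 = 5*3846 + 624
3846 = 6*624 + 102
624 = 6*102 + 12
102 = 8*12 + 6
12 = 2*6 + 0
gcd(2130924, 9018798) = 6.
Working backward:
6 = 102 − 8·12
6 = −8·624 + 49·102
6 = 49·3846 − 302·624
6 = −302·19854 + 1559·3846
6 = 1559·43554 − 3420·19854
6 = −3420·150516 + 11819·43554
6 = 11819·495102 − 38877·150516
6 = −38877·2130924 + 167327·495102
6 = 167327·9018798 − 708185·2130924
So 6 = (167327)·9018798 + (-708185)·2130924.

6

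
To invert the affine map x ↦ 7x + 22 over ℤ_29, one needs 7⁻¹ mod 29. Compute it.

25

gcd(29, 7) by repeated division:
29 = 4*7 + 1
7 = 7*1 + 0
gcd = 1, so the inverse exists. Back-substitute:
1 = 29 − 4·7
Thus 7·(-4) ≡ 1 (mod 29); reducing, -4 mod 29 = 25.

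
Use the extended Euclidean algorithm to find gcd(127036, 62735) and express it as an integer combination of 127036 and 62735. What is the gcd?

1

Repeated division:
127036 = 2*62735 + 1566
62735 = 40*1566 + 95
1566 = 16*95 + 46
95 = 2*46 + 3
46 = 15*3 + 1
3 = 3*1 + 0
gcd(127036, 62735) = 1.
Working backward:
1 = 46 − 15·3
1 = −15·95 + 31·46
1 = 31·1566 − 511·95
1 = −511·62735 + 20471·1566
1 = 20471·127036 − 41453·62735
So 1 = (20471)·127036 + (-41453)·62735.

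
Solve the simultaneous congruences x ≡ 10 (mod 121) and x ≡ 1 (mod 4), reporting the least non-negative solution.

373

Write x = 10 + 121·k. Then 121·k ≡ 1 − 10 ≡ 3 (mod 4).
Need 121⁻¹ mod 4. Extended Euclid on (4, 1):
4 = 4×1 + 0
121⁻¹ ≡ 1 (mod 4), so k ≡ 1·3 ≡ 3 (mod 4).
x = 10 + 121·3 = 373.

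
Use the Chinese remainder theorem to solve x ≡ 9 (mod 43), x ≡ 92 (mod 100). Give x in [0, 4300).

Write x = 9 + 43·k. Then 43·k ≡ 92 − 9 ≡ 83 (mod 100).
Need 43⁻¹ mod 100. Extended Euclid on (100, 43):
100 = 2×43 + 14
43 = 3×14 + 1
14 = 14×1 + 0
Back-substitute:
1 = 43 − 3·14
1 = −3·100 + 7·43
43⁻¹ ≡ 7 (mod 100), so k ≡ 7·83 ≡ 81 (mod 100).
x = 9 + 43·81 = 3492.

3492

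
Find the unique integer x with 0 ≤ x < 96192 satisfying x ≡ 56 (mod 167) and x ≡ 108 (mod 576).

Write x = 56 + 167·k. Then 167·k ≡ 108 − 56 ≡ 52 (mod 576).
Need 167⁻¹ mod 576. Extended Euclid on (576, 167):
576 = 3·167 + 75
167 = 2·75 + 17
75 = 4·17 + 7
17 = 2·7 + 3
7 = 2·3 + 1
3 = 3·1 + 0
Back-substitute:
1 = 7 − 2·3
1 = −2·17 + 5·7
1 = 5·75 − 22·17
1 = −22·167 + 49·75
1 = 49·576 − 169·167
167⁻¹ ≡ 407 (mod 576), so k ≡ 407·52 ≡ 428 (mod 576).
x = 56 + 167·428 = 71532.

71532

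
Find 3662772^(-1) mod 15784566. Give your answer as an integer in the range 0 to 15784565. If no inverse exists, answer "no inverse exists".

Euclidean algorithm on 15784566, 3662772:
15784566 = 4×3662772 + 1133478
3662772 = 3×1133478 + 262338
1133478 = 4×262338 + 84126
262338 = 3×84126 + 9960
84126 = 8×9960 + 4446
9960 = 2×4446 + 1068
4446 = 4×1068 + 174
1068 = 6×174 + 24
174 = 7×24 + 6
24 = 4×6 + 0
gcd(3662772, 15784566) = 6 ≠ 1, so 3662772 has no multiplicative inverse modulo 15784566.

no inverse exists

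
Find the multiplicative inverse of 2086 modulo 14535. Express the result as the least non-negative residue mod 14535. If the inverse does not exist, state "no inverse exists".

11281

Extended Euclidean algorithm:
14535 = 6*2086 + 2019
2086 = 1*2019 + 67
2019 = 30*67 + 9
67 = 7*9 + 4
9 = 2*4 + 1
4 = 4*1 + 0
gcd = 1, so the inverse exists. Back-substitute:
1 = 9 − 2·4
1 = −2·67 + 15·9
1 = 15·2019 − 452·67
1 = −452·2086 + 467·2019
1 = 467·14535 − 3254·2086
Thus 2086·(-3254) ≡ 1 (mod 14535); reducing, -3254 mod 14535 = 11281.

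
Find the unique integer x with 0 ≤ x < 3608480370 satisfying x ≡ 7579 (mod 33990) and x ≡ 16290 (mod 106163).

Write x = 7579 + 33990·k. Then 33990·k ≡ 16290 − 7579 ≡ 8711 (mod 106163).
Need 33990⁻¹ mod 106163. Extended Euclid on (106163, 33990):
106163 = 3·33990 + 4193
33990 = 8·4193 + 446
4193 = 9·446 + 179
446 = 2·179 + 88
179 = 2·88 + 3
88 = 29·3 + 1
3 = 3·1 + 0
Back-substitute:
1 = 88 − 29·3
1 = −29·179 + 59·88
1 = 59·446 − 147·179
1 = −147·4193 + 1382·446
1 = 1382·33990 − 11203·4193
1 = −11203·106163 + 34991·33990
33990⁻¹ ≡ 34991 (mod 106163), so k ≡ 34991·8711 ≡ 12628 (mod 106163).
x = 7579 + 33990·12628 = 429233299.

429233299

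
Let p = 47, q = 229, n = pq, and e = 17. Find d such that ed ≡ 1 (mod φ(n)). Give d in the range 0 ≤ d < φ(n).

617

φ(n) = (p−1)(q−1) = 46·228 = 10488.
Need d with 17·d ≡ 1 (mod 10488). Apply the extended Euclidean algorithm:
10488 = 616*17 + 16
17 = 1*16 + 1
16 = 16*1 + 0
Back-substitute:
1 = 17 − 16
1 = −10488 + 617·17
So 17·617 ≡ 1 (mod 10488), hence d = 617.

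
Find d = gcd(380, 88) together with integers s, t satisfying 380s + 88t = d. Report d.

4

Euclidean algorithm:
380 = 4·88 + 28
88 = 3·28 + 4
28 = 7·4 + 0
gcd(380, 88) = 4.
Back-substituting:
4 = 88 − 3·28
4 = −3·380 + 13·88
So 4 = (-3)·380 + (13)·88.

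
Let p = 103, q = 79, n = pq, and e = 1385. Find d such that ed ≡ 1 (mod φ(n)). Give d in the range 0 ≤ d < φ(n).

φ(n) = (p−1)(q−1) = 102·78 = 7956.
Need d with 1385·d ≡ 1 (mod 7956). Apply the extended Euclidean algorithm:
7956 = 5·1385 + 1031
1385 = 1·1031 + 354
1031 = 2·354 + 323
354 = 1·323 + 31
323 = 10·31 + 13
31 = 2·13 + 5
13 = 2·5 + 3
5 = 1·3 + 2
3 = 1·2 + 1
2 = 2·1 + 0
Back-substitute:
1 = 3 − 2
1 = −5 + 2·3
1 = 2·13 − 5·5
1 = −5·31 + 12·13
1 = 12·323 − 125·31
1 = −125·354 + 137·323
1 = 137·1031 − 399·354
1 = −399·1385 + 536·1031
1 = 536·7956 − 3079·1385
So 1385·(-3079) ≡ 1 (mod 7956), hence d ≡ -3079 ≡ 4877 (mod 7956).

4877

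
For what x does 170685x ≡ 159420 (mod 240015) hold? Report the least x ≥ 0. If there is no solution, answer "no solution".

First find gcd(170685, 240015):
240015 = 1*170685 + 69330
170685 = 2*69330 + 32025
69330 = 2*32025 + 5280
32025 = 6*5280 + 345
5280 = 15*345 + 105
345 = 3*105 + 30
105 = 3*30 + 15
30 = 2*15 + 0
gcd = 15 and 15 | 159420, so solutions exist. Divide through by 15: 11379x ≡ 10628 (mod 16001).
Now find 11379⁻¹ mod 16001:
16001 = 1*11379 + 4622
11379 = 2*4622 + 2135
4622 = 2*2135 + 352
2135 = 6*352 + 23
352 = 15*23 + 7
23 = 3*7 + 2
7 = 3*2 + 1
2 = 2*1 + 0
Back-substitute:
1 = 7 − 3·2
1 = −3·23 + 10·7
1 = 10·352 − 153·23
1 = −153·2135 + 928·352
1 = 928·4622 − 2009·2135
1 = −2009·11379 + 4946·4622
1 = 4946·16001 − 6955·11379
So 11379·(-6955) ≡ 1 (mod 16001), i.e. 11379⁻¹ ≡ 9046.
Then x ≡ 9046·10628 ≡ 6880 (mod 16001); the smallest non-negative solution is x = 6880.

6880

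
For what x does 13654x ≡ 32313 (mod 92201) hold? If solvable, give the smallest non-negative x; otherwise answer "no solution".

First find gcd(13654, 92201):
92201 = 6*13654 + 10277
13654 = 1*10277 + 3377
10277 = 3*3377 + 146
3377 = 23*146 + 19
146 = 7*19 + 13
19 = 1*13 + 6
13 = 2*6 + 1
6 = 6*1 + 0
gcd = 1, so a unique solution mod 92201 exists.
Back-substitute for the Bézout coefficients:
1 = 13 − 2·6
1 = −2·19 + 3·13
1 = 3·146 − 23·19
1 = −23·3377 + 532·146
1 = 532·10277 − 1619·3377
1 = −1619·13654 + 2151·10277
1 = 2151·92201 − 14525·13654
So 13654·(-14525) ≡ 1 (mod 92201), giving 13654⁻¹ ≡ 77676.
x ≡ 13654⁻¹·32313 ≡ 77676·32313 ≡ 48966 (mod 92201).

48966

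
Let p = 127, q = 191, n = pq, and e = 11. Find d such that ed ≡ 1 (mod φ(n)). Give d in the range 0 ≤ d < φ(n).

17411

φ(n) = (p−1)(q−1) = 126·190 = 23940.
Need d with 11·d ≡ 1 (mod 23940). Apply the extended Euclidean algorithm:
23940 = 2176*11 + 4
11 = 2*4 + 3
4 = 1*3 + 1
3 = 3*1 + 0
Back-substitute:
1 = 4 − 3
1 = −11 + 3·4
1 = 3·23940 − 6529·11
So 11·(-6529) ≡ 1 (mod 23940), hence d ≡ -6529 ≡ 17411 (mod 23940).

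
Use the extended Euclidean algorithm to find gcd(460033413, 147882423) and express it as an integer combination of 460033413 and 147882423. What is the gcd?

3

Euclidean algorithm:
460033413 = 3*147882423 + 16386144
147882423 = 9*16386144 + 407127
16386144 = 40*407127 + 101064
407127 = 4*101064 + 2871
101064 = 35*2871 + 579
2871 = 4*579 + 555
579 = 1*555 + 24
555 = 23*24 + 3
24 = 8*3 + 0
gcd(460033413, 147882423) = 3.
Back-substituting:
3 = 555 − 23·24
3 = −23·579 + 24·555
3 = 24·2871 − 119·579
3 = −119·101064 + 4189·2871
3 = 4189·407127 − 16875·101064
3 = −16875·16386144 + 679189·407127
3 = 679189·147882423 − 6129576·16386144
3 = −6129576·460033413 + 19067917·147882423
So 3 = (-6129576)·460033413 + (19067917)·147882423.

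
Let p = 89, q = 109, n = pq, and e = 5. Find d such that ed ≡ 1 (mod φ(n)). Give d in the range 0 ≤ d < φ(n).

φ(n) = (p−1)(q−1) = 88·108 = 9504.
Need d with 5·d ≡ 1 (mod 9504). Apply the extended Euclidean algorithm:
9504 = 1900×5 + 4
5 = 1×4 + 1
4 = 4×1 + 0
Back-substitute:
1 = 5 − 4
1 = −9504 + 1901·5
So 5·1901 ≡ 1 (mod 9504), hence d = 1901.

1901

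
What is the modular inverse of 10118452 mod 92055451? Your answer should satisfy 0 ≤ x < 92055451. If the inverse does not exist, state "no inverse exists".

18055609

Run Euclid on (92055451, 10118452):
92055451 = 9·10118452 + 989383
10118452 = 10·989383 + 224622
989383 = 4·224622 + 90895
224622 = 2·90895 + 42832
90895 = 2·42832 + 5231
42832 = 8·5231 + 984
5231 = 5·984 + 311
984 = 3·311 + 51
311 = 6·51 + 5
51 = 10·5 + 1
5 = 5·1 + 0
The gcd is 1. Working backward:
1 = 51 − 10·5
1 = −10·311 + 61·51
1 = 61·984 − 193·311
1 = −193·5231 + 1026·984
1 = 1026·42832 − 8401·5231
1 = −8401·90895 + 17828·42832
1 = 17828·224622 − 44057·90895
1 = −44057·989383 + 194056·224622
1 = 194056·10118452 − 1984617·989383
1 = −1984617·92055451 + 18055609·10118452
So 10118452·18055609 ≡ 1 (mod 92055451).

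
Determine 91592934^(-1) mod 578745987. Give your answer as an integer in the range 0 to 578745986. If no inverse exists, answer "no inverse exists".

Compute gcd(91592934, 578745987):
578745987 = 6*91592934 + 29188383
91592934 = 3*29188383 + 4027785
29188383 = 7*4027785 + 993888
4027785 = 4*993888 + 52233
993888 = 19*52233 + 1461
52233 = 35*1461 + 1098
1461 = 1*1098 + 363
1098 = 3*363 + 9
363 = 40*9 + 3
9 = 3*3 + 0
gcd(91592934, 578745987) = 3 ≠ 1, so 91592934 has no multiplicative inverse modulo 578745987.

no inverse exists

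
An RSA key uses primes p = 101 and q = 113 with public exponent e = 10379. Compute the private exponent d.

2019

φ(n) = (p−1)(q−1) = 100·112 = 11200.
Need d with 10379·d ≡ 1 (mod 11200). Apply the extended Euclidean algorithm:
11200 = 1×10379 + 821
10379 = 12×821 + 527
821 = 1×527 + 294
527 = 1×294 + 233
294 = 1×233 + 61
233 = 3×61 + 50
61 = 1×50 + 11
50 = 4×11 + 6
11 = 1×6 + 5
6 = 1×5 + 1
5 = 5×1 + 0
Back-substitute:
1 = 6 − 5
1 = −11 + 2·6
1 = 2·50 − 9·11
1 = −9·61 + 11·50
1 = 11·233 − 42·61
1 = −42·294 + 53·233
1 = 53·527 − 95·294
1 = −95·821 + 148·527
1 = 148·10379 − 1871·821
1 = −1871·11200 + 2019·10379
So 10379·2019 ≡ 1 (mod 11200), hence d = 2019.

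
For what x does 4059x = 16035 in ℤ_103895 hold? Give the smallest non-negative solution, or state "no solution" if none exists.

no solution

gcd(4059, 103895):
103895 = 25×4059 + 2420
4059 = 1×2420 + 1639
2420 = 1×1639 + 781
1639 = 2×781 + 77
781 = 10×77 + 11
77 = 7×11 + 0
gcd = 11, but 11 ∤ 16035, so the congruence has no solution.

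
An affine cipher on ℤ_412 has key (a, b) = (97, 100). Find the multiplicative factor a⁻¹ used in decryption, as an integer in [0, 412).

Run Euclid on (412, 97):
412 = 4*97 + 24
97 = 4*24 + 1
24 = 24*1 + 0
The gcd is 1. Working backward:
1 = 97 − 4·24
1 = −4·412 + 17·97
So 97·17 ≡ 1 (mod 412).

17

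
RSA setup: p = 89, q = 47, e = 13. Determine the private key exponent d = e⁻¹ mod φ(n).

1557

φ(n) = (p−1)(q−1) = 88·46 = 4048.
Need d with 13·d ≡ 1 (mod 4048). Apply the extended Euclidean algorithm:
4048 = 311×13 + 5
13 = 2×5 + 3
5 = 1×3 + 2
3 = 1×2 + 1
2 = 2×1 + 0
Back-substitute:
1 = 3 − 2
1 = −5 + 2·3
1 = 2·13 − 5·5
1 = −5·4048 + 1557·13
So 13·1557 ≡ 1 (mod 4048), hence d = 1557.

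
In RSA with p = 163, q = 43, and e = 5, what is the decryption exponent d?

1361

φ(n) = (p−1)(q−1) = 162·42 = 6804.
Need d with 5·d ≡ 1 (mod 6804). Apply the extended Euclidean algorithm:
6804 = 1360*5 + 4
5 = 1*4 + 1
4 = 4*1 + 0
Back-substitute:
1 = 5 − 4
1 = −6804 + 1361·5
So 5·1361 ≡ 1 (mod 6804), hence d = 1361.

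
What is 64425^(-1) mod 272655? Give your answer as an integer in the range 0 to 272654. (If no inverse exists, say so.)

no inverse exists

Compute gcd(64425, 272655):
272655 = 4×64425 + 14955
64425 = 4×14955 + 4605
14955 = 3×4605 + 1140
4605 = 4×1140 + 45
1140 = 25×45 + 15
45 = 3×15 + 0
The gcd is 15, not 1, hence no inverse exists.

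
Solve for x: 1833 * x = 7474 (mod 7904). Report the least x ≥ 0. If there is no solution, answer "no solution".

no solution

gcd(1833, 7904):
7904 = 4×1833 + 572
1833 = 3×572 + 117
572 = 4×117 + 104
117 = 1×104 + 13
104 = 8×13 + 0
gcd = 13, but 13 ∤ 7474, so the congruence has no solution.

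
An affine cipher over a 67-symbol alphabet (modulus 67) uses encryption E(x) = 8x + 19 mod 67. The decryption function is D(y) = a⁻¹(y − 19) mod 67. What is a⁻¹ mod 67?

Extended Euclidean algorithm:
67 = 8*8 + 3
8 = 2*3 + 2
3 = 1*2 + 1
2 = 2*1 + 0
gcd = 1, so the inverse exists. Back-substitute:
1 = 3 − 2
1 = −8 + 3·3
1 = 3·67 − 25·8
Hence 8⁻¹ ≡ -25 ≡ 42 (mod 67).

42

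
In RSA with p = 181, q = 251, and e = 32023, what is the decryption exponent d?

φ(n) = (p−1)(q−1) = 180·250 = 45000.
Need d with 32023·d ≡ 1 (mod 45000). Apply the extended Euclidean algorithm:
45000 = 1·32023 + 12977
32023 = 2·12977 + 6069
12977 = 2·6069 + 839
6069 = 7·839 + 196
839 = 4·196 + 55
196 = 3·55 + 31
55 = 1·31 + 24
31 = 1·24 + 7
24 = 3·7 + 3
7 = 2·3 + 1
3 = 3·1 + 0
Back-substitute:
1 = 7 − 2·3
1 = −2·24 + 7·7
1 = 7·31 − 9·24
1 = −9·55 + 16·31
1 = 16·196 − 57·55
1 = −57·839 + 244·196
1 = 244·6069 − 1765·839
1 = −1765·12977 + 3774·6069
1 = 3774·32023 − 9313·12977
1 = −9313·45000 + 13087·32023
So 32023·13087 ≡ 1 (mod 45000), hence d = 13087.

13087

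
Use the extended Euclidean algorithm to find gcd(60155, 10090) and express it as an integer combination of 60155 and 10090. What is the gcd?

Apply Euclid's algorithm to 60155 and 10090:
60155 = 5×10090 + 9705
10090 = 1×9705 + 385
9705 = 25×385 + 80
385 = 4×80 + 65
80 = 1×65 + 15
65 = 4×15 + 5
15 = 3×5 + 0
gcd(60155, 10090) = 5.
Working backward:
5 = 65 − 4·15
5 = −4·80 + 5·65
5 = 5·385 − 24·80
5 = −24·9705 + 605·385
5 = 605·10090 − 629·9705
5 = −629·60155 + 3750·10090
So 5 = (-629)·60155 + (3750)·10090.

5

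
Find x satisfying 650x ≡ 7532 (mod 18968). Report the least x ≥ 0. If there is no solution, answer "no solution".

First find gcd(650, 18968):
18968 = 29×650 + 118
650 = 5×118 + 60
118 = 1×60 + 58
60 = 1×58 + 2
58 = 29×2 + 0
gcd = 2 and 2 | 7532, so solutions exist. Divide through by 2: 325x ≡ 3766 (mod 9484).
Now find 325⁻¹ mod 9484:
9484 = 29·325 + 59
325 = 5·59 + 30
59 = 1·30 + 29
30 = 1·29 + 1
29 = 29·1 + 0
Back-substitute:
1 = 30 − 29
1 = −59 + 2·30
1 = 2·325 − 11·59
1 = −11·9484 + 321·325
So 325⁻¹ ≡ 321 (mod 9484).
Then x ≡ 321·3766 ≡ 4418 (mod 9484); the smallest non-negative solution is x = 4418.

4418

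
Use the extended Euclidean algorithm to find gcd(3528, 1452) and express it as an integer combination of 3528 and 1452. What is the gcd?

12

Euclidean algorithm:
3528 = 2×1452 + 624
1452 = 2×624 + 204
624 = 3×204 + 12
204 = 17×12 + 0
gcd(3528, 1452) = 12.
Working backward:
12 = 624 − 3·204
12 = −3·1452 + 7·624
12 = 7·3528 − 17·1452
So 12 = (7)·3528 + (-17)·1452.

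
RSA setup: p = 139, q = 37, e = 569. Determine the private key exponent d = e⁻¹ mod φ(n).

φ(n) = (p−1)(q−1) = 138·36 = 4968.
Need d with 569·d ≡ 1 (mod 4968). Apply the extended Euclidean algorithm:
4968 = 8*569 + 416
569 = 1*416 + 153
416 = 2*153 + 110
153 = 1*110 + 43
110 = 2*43 + 24
43 = 1*24 + 19
24 = 1*19 + 5
19 = 3*5 + 4
5 = 1*4 + 1
4 = 4*1 + 0
Back-substitute:
1 = 5 − 4
1 = −19 + 4·5
1 = 4·24 − 5·19
1 = −5·43 + 9·24
1 = 9·110 − 23·43
1 = −23·153 + 32·110
1 = 32·416 − 87·153
1 = −87·569 + 119·416
1 = 119·4968 − 1039·569
So 569·(-1039) ≡ 1 (mod 4968), hence d ≡ -1039 ≡ 3929 (mod 4968).

3929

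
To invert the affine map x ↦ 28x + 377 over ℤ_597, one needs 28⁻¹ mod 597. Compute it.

64

gcd(597, 28) by repeated division:
597 = 21×28 + 9
28 = 3×9 + 1
9 = 9×1 + 0
gcd = 1, so the inverse exists. Back-substitute:
1 = 28 − 3·9
1 = −3·597 + 64·28
So 28·64 ≡ 1 (mod 597).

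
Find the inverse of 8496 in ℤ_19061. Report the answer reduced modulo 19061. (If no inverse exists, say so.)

11350

Apply the Euclidean algorithm to 19061 and 8496:
19061 = 2·8496 + 2069
8496 = 4·2069 + 220
2069 = 9·220 + 89
220 = 2·89 + 42
89 = 2·42 + 5
42 = 8·5 + 2
5 = 2·2 + 1
2 = 2·1 + 0
Since gcd(8496, 19061) = 1, back-substitute to write 1 as a combination:
1 = 5 − 2·2
1 = −2·42 + 17·5
1 = 17·89 − 36·42
1 = −36·220 + 89·89
1 = 89·2069 − 837·220
1 = −837·8496 + 3437·2069
1 = 3437·19061 − 7711·8496
Hence 8496⁻¹ ≡ -7711 ≡ 11350 (mod 19061).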